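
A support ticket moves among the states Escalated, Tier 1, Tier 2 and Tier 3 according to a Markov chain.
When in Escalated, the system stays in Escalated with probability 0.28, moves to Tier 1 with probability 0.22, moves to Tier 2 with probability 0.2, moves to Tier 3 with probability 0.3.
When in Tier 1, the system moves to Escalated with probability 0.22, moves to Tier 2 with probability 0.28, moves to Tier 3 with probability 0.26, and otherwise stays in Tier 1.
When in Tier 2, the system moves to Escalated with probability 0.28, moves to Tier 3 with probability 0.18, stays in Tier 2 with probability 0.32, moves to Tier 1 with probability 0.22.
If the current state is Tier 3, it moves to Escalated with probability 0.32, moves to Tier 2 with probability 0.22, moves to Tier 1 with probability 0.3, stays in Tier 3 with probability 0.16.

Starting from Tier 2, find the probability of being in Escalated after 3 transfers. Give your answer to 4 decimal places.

Propagate the distribution vector 3 transfers from Tier 2.
After 0 transfers: (0.0000, 0.0000, 1.0000, 0.0000)
After 1 transfer: (0.2800, 0.2200, 0.3200, 0.1800)
After 2 transfers: (0.2740, 0.2388, 0.2596, 0.2276)
After 3 transfers: (0.2748, 0.2430, 0.2548, 0.2274)
P(in Escalated after 3 transfers) = 0.2748

0.2748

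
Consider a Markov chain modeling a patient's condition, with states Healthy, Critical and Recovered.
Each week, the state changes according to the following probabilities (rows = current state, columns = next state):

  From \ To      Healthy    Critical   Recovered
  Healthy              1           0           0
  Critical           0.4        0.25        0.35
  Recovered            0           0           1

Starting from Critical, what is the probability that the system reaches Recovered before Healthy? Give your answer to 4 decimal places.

Let h(s) be the probability of absorption at Recovered starting from transient state s. Then h(Recovered) = 1 and h(Healthy) = 0. By first-step analysis:
h(Critical) = 0.4·0 + 0.25·h(Critical) + 0.35·1
Solving: h(Critical) = 0.4667.
Starting from Critical, the probability is 0.4667.

0.4667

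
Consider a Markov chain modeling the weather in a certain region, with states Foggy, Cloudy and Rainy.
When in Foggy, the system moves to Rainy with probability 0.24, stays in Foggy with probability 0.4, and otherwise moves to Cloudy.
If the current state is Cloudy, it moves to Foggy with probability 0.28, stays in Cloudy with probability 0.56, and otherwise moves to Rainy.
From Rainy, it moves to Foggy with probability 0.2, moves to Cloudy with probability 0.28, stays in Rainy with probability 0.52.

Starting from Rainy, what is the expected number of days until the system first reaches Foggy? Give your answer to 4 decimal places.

4.3269

Let t(s) be the expected number of days to first reach Foggy from state s, with t(Foggy) = 0. Conditioning on the first day:
t(Cloudy) = 1 + 0.56·t(Cloudy) + 0.16·t(Rainy)
t(Rainy) = 1 + 0.28·t(Cloudy) + 0.52·t(Rainy)
Solving: t(Cloudy) = 3.8462, t(Rainy) = 4.3269.
Expected days from Rainy to Foggy: 4.3269.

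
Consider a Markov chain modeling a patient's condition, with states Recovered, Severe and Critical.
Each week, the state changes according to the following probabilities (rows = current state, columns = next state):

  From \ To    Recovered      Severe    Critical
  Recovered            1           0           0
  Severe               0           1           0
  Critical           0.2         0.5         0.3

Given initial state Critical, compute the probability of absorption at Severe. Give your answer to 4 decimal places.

0.7143

Let h(s) be the probability of absorption at Severe starting from transient state s. Then h(Severe) = 1 and h(Recovered) = 0. By first-step analysis:
h(Critical) = 0.2·0 + 0.5·1 + 0.3·h(Critical)
Solving: h(Critical) = 0.7143.
Starting from Critical, the probability is 0.7143.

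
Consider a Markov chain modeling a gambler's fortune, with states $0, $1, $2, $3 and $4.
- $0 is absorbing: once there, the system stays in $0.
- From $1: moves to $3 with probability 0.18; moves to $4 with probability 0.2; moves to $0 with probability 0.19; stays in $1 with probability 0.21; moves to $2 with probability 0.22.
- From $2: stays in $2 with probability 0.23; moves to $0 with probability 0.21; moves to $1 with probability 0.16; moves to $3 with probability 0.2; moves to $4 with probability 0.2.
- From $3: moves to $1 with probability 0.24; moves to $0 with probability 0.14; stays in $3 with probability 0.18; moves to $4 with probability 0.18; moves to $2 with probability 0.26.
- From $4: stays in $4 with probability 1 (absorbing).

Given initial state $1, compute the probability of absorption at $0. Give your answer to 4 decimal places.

0.4857

Let h(s) be the probability of absorption at $0 starting from transient state s. Then h($0) = 1 and h($4) = 0. By first-step analysis:
h($1) = 0.19·1 + 0.21·h($1) + 0.22·h($2) + 0.18·h($3) + 0.2·0
h($2) = 0.21·1 + 0.16·h($1) + 0.23·h($2) + 0.2·h($3) + 0.2·0
h($3) = 0.14·1 + 0.24·h($1) + 0.26·h($2) + 0.18·h($3) + 0.18·0
Solving: h($1) = 0.4857, h($2) = 0.4957, h($3) = 0.4701.
Starting from $1, the probability is 0.4857.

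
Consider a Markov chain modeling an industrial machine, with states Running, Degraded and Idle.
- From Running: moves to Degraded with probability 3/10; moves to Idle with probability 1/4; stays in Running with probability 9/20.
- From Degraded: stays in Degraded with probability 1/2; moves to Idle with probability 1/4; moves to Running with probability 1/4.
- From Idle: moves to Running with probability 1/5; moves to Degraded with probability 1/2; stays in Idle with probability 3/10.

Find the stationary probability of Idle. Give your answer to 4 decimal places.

Let the stationary distribution be π with π = πP and π_1 + π_2 + π_3 = 1.
π_1 = 0.45·π_1 + 0.25·π_2 + 0.2·π_3
π_2 = 0.3·π_1 + 0.5·π_2 + 0.5·π_3
Solving with the normalization constraint gives π = (0.2961, 0.4408, 0.2632).
So the stationary probability of Idle is 0.2632.

0.2632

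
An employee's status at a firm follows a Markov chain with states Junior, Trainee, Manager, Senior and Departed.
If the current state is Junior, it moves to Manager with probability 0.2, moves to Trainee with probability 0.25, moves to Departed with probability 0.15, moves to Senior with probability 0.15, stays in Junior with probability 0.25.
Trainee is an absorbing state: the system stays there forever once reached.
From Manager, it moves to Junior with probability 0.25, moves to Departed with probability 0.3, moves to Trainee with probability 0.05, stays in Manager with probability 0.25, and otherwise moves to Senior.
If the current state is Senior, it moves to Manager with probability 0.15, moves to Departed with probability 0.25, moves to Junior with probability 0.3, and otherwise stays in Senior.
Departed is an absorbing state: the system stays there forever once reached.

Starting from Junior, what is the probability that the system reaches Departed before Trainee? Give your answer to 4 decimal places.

0.5443

Let h(s) be the probability of absorption at Departed starting from transient state s. Then h(Departed) = 1 and h(Trainee) = 0. By first-step analysis:
h(Junior) = 0.25·h(Junior) + 0.25·0 + 0.2·h(Manager) + 0.15·h(Senior) + 0.15·1
h(Manager) = 0.25·h(Junior) + 0.05·0 + 0.25·h(Manager) + 0.15·h(Senior) + 0.3·1
h(Senior) = 0.3·h(Junior) + 0.15·h(Manager) + 0.3·h(Senior) + 0.25·1
Solving: h(Junior) = 0.5443, h(Manager) = 0.7308, h(Senior) = 0.7470.
Starting from Junior, the probability is 0.5443.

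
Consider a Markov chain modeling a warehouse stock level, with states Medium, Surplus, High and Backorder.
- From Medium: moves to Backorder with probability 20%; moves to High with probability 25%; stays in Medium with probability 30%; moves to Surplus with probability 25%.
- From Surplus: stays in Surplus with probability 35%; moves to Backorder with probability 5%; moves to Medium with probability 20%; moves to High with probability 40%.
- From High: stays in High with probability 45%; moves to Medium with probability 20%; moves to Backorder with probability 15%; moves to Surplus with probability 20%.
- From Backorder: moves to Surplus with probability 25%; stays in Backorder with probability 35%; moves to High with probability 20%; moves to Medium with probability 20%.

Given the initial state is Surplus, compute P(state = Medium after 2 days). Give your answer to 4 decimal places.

0.2200

Propagate the distribution vector 2 days from Surplus.
After 0 days: (0.0000, 1.0000, 0.0000, 0.0000)
After 1 day: (0.2000, 0.3500, 0.4000, 0.0500)
After 2 days: (0.2200, 0.2650, 0.3800, 0.1350)
P(in Medium after 2 days) = 0.2200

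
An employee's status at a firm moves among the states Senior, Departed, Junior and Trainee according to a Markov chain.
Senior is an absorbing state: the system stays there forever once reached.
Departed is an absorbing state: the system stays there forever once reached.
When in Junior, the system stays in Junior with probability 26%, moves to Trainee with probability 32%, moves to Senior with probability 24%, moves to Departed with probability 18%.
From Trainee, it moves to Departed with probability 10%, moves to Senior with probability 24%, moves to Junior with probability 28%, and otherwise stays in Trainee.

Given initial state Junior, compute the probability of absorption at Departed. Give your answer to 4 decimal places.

Let h(s) be the probability of absorption at Departed starting from transient state s. Then h(Departed) = 1 and h(Senior) = 0. By first-step analysis:
h(Junior) = 0.24·0 + 0.18·1 + 0.26·h(Junior) + 0.32·h(Trainee)
h(Trainee) = 0.24·0 + 0.1·1 + 0.28·h(Junior) + 0.38·h(Trainee)
Solving: h(Junior) = 0.3889, h(Trainee) = 0.3369.
Starting from Junior, the probability is 0.3889.

0.3889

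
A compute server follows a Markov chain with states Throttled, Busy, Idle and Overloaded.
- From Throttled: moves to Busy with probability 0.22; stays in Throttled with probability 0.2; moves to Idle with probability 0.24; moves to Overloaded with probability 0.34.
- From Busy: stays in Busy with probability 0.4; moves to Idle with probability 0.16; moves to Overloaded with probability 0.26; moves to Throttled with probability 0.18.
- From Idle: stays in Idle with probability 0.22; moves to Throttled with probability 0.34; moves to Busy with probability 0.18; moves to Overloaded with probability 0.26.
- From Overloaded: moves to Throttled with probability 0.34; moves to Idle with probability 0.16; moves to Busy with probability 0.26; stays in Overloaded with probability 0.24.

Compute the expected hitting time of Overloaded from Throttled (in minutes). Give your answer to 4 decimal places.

Let t(s) be the expected number of minutes to first reach Overloaded from state s, with t(Overloaded) = 0. Conditioning on the first minute:
t(Throttled) = 1 + 0.2·t(Throttled) + 0.22·t(Busy) + 0.24·t(Idle)
t(Busy) = 1 + 0.18·t(Throttled) + 0.4·t(Busy) + 0.16·t(Idle)
t(Idle) = 1 + 0.34·t(Throttled) + 0.18·t(Busy) + 0.22·t(Idle)
Solving: t(Throttled) = 3.3094, t(Busy) = 3.6081, t(Idle) = 3.5572.
Expected minutes from Throttled to Overloaded: 3.3094.

3.3094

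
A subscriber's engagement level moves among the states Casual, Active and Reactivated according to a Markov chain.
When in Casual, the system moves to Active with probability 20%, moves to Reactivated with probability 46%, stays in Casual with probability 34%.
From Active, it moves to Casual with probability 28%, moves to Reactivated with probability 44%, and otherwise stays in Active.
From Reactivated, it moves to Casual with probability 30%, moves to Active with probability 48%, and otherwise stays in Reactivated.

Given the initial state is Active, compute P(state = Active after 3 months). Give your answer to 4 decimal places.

Propagate the distribution vector 3 months from Active.
After 0 months: (0.0000, 1.0000, 0.0000)
After 1 month: (0.2800, 0.2800, 0.4400)
After 2 months: (0.3056, 0.3456, 0.3488)
After 3 months: (0.3053, 0.3253, 0.3694)
P(in Active after 3 months) = 0.3253

0.3253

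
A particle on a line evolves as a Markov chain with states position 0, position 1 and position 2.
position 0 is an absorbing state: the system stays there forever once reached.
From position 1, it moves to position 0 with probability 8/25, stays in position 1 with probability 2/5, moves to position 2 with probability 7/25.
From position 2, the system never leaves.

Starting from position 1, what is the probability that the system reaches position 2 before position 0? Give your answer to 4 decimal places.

Let h(s) be the probability of absorption at position 2 starting from transient state s. Then h(position 2) = 1 and h(position 0) = 0. By first-step analysis:
h(position 1) = 0.32·0 + 0.4·h(position 1) + 0.28·1
Solving: h(position 1) = 0.4667.
Starting from position 1, the probability is 0.4667.

0.4667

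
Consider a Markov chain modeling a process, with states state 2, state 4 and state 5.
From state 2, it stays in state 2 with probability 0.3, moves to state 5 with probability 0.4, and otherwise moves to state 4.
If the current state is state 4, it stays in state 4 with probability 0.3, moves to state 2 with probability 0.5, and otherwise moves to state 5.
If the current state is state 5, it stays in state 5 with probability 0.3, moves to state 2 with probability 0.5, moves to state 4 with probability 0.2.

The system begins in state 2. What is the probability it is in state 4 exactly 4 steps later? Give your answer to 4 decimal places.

Propagate the distribution vector 4 steps from state 2.
After 0 steps: (1.0000, 0.0000, 0.0000)
After 1 step: (0.3000, 0.3000, 0.4000)
After 2 steps: (0.4400, 0.2600, 0.3000)
After 3 steps: (0.4120, 0.2700, 0.3180)
After 4 steps: (0.4176, 0.2682, 0.3142)
P(in state 4 after 4 steps) = 0.2682

0.2682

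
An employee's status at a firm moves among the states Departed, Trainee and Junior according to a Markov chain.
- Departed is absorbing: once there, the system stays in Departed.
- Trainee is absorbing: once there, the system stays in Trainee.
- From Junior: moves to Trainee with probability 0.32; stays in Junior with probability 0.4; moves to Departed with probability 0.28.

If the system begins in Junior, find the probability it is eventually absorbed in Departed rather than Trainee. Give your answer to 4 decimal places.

0.4667

Let h(s) be the probability of absorption at Departed starting from transient state s. Then h(Departed) = 1 and h(Trainee) = 0. By first-step analysis:
h(Junior) = 0.28·1 + 0.32·0 + 0.4·h(Junior)
Solving: h(Junior) = 0.4667.
Starting from Junior, the probability is 0.4667.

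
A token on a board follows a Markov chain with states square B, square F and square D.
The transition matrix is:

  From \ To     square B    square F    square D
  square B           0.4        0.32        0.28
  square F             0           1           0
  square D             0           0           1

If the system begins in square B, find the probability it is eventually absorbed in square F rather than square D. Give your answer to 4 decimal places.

Let h(s) be the probability of absorption at square F starting from transient state s. Then h(square F) = 1 and h(square D) = 0. By first-step analysis:
h(square B) = 0.4·h(square B) + 0.32·1 + 0.28·0
Solving: h(square B) = 0.5333.
Starting from square B, the probability is 0.5333.

0.5333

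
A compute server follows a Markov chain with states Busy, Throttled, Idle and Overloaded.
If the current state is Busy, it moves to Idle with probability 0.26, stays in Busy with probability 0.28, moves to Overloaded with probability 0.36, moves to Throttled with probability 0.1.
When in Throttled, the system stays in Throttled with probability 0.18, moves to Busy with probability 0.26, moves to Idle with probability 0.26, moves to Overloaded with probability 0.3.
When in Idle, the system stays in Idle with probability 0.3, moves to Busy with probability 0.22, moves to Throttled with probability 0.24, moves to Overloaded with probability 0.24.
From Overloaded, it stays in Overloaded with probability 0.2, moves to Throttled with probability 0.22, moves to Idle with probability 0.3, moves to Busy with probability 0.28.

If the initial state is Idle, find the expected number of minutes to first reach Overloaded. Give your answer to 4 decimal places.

3.5620

Let t(s) be the expected number of minutes to first reach Overloaded from state s, with t(Overloaded) = 0. Conditioning on the first minute:
t(Busy) = 1 + 0.28·t(Busy) + 0.1·t(Throttled) + 0.26·t(Idle)
t(Throttled) = 1 + 0.26·t(Busy) + 0.18·t(Throttled) + 0.26·t(Idle)
t(Idle) = 1 + 0.22·t(Busy) + 0.24·t(Throttled) + 0.3·t(Idle)
Solving: t(Busy) = 3.1397, t(Throttled) = 3.3444, t(Idle) = 3.5620.
Expected minutes from Idle to Overloaded: 3.5620.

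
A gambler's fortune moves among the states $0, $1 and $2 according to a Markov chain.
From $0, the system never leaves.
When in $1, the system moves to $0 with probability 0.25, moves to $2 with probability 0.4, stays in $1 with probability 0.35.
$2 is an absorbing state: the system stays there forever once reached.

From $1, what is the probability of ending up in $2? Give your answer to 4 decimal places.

0.6154

Let h(s) be the probability of absorption at $2 starting from transient state s. Then h($2) = 1 and h($0) = 0. By first-step analysis:
h($1) = 0.25·0 + 0.35·h($1) + 0.4·1
Solving: h($1) = 0.6154.
Starting from $1, the probability is 0.6154.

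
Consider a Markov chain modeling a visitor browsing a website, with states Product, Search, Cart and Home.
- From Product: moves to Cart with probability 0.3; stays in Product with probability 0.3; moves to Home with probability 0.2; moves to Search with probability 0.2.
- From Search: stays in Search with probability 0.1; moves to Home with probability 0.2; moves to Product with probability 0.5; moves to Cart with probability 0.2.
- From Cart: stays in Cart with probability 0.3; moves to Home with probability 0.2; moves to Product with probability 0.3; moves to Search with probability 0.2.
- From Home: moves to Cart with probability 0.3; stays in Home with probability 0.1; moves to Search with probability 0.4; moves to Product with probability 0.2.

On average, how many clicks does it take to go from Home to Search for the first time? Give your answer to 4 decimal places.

Let t(s) be the expected number of clicks to first reach Search from state s, with t(Search) = 0. Conditioning on the first click:
t(Product) = 1 + 0.3·t(Product) + 0.3·t(Cart) + 0.2·t(Home)
t(Cart) = 1 + 0.3·t(Product) + 0.3·t(Cart) + 0.2·t(Home)
t(Home) = 1 + 0.2·t(Product) + 0.3·t(Cart) + 0.1·t(Home)
Solving: t(Product) = 4.2308, t(Cart) = 4.2308, t(Home) = 3.4615.
Expected clicks from Home to Search: 3.4615.

3.4615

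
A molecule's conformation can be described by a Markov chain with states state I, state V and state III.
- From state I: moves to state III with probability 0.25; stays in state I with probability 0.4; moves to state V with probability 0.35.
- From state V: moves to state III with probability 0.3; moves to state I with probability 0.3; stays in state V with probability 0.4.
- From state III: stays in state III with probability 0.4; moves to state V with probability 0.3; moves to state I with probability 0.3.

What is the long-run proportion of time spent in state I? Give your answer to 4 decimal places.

0.3333

Let the stationary distribution be π with π = πP and π_1 + π_2 + π_3 = 1.
π_1 = 0.4·π_1 + 0.3·π_2 + 0.3·π_3
π_2 = 0.35·π_1 + 0.4·π_2 + 0.3·π_3
Solving with the normalization constraint gives π = (0.3333, 0.3519, 0.3148).
So the stationary probability of state I is 0.3333.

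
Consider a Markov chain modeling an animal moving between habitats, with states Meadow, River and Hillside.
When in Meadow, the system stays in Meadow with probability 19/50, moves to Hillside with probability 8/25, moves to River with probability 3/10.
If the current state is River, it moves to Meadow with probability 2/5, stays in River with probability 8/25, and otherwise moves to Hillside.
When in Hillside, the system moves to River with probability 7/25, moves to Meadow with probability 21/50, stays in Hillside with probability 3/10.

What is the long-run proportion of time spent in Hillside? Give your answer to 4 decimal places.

Let the stationary distribution be π with π = πP and π_1 + π_2 + π_3 = 1.
π_1 = 0.38·π_1 + 0.4·π_2 + 0.42·π_3
π_2 = 0.3·π_1 + 0.32·π_2 + 0.28·π_3
Solving with the normalization constraint gives π = (0.3981, 0.3000, 0.3020).
So the stationary probability of Hillside is 0.3020.

0.3020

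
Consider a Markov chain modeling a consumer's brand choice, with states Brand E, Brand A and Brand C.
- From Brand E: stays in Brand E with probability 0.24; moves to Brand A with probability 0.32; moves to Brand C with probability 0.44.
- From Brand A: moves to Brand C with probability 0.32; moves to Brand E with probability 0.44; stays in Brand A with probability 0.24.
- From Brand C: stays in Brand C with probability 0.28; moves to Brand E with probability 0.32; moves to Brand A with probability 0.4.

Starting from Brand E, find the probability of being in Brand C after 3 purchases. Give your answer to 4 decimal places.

0.3475

Propagate the distribution vector 3 purchases from Brand E.
After 0 purchases: (1.0000, 0.0000, 0.0000)
After 1 purchase: (0.2400, 0.3200, 0.4400)
After 2 purchases: (0.3392, 0.3296, 0.3312)
After 3 purchases: (0.3324, 0.3201, 0.3475)
P(in Brand C after 3 purchases) = 0.3475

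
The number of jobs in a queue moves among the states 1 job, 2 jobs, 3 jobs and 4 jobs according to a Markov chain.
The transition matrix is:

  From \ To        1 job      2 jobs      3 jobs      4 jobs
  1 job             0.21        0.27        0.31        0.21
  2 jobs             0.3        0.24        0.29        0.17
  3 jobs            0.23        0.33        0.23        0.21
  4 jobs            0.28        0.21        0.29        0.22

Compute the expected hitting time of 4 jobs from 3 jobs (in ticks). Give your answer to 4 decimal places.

Let t(s) be the expected number of ticks to first reach 4 jobs from state s, with t(4 jobs) = 0. Conditioning on the first tick:
t(1 job) = 1 + 0.21·t(1 job) + 0.27·t(2 jobs) + 0.31·t(3 jobs)
t(2 jobs) = 1 + 0.3·t(1 job) + 0.24·t(2 jobs) + 0.29·t(3 jobs)
t(3 jobs) = 1 + 0.23·t(1 job) + 0.33·t(2 jobs) + 0.23·t(3 jobs)
Solving: t(1 job) = 5.0287, t(2 jobs) = 5.2238, t(3 jobs) = 5.0396.
Expected ticks from 3 jobs to 4 jobs: 5.0396.

5.0396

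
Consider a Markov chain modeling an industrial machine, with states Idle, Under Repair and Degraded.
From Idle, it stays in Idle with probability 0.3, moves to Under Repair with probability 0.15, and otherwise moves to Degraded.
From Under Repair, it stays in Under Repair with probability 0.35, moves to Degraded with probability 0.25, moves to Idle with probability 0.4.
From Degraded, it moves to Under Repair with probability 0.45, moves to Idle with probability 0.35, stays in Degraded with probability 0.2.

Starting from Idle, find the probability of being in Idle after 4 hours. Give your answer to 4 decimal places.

0.3481

Propagate the distribution vector 4 hours from Idle.
After 0 hours: (1.0000, 0.0000, 0.0000)
After 1 hour: (0.3000, 0.1500, 0.5500)
After 2 hours: (0.3425, 0.3450, 0.3125)
After 3 hours: (0.3501, 0.3128, 0.3371)
After 4 hours: (0.3481, 0.3137, 0.3382)
P(in Idle after 4 hours) = 0.3481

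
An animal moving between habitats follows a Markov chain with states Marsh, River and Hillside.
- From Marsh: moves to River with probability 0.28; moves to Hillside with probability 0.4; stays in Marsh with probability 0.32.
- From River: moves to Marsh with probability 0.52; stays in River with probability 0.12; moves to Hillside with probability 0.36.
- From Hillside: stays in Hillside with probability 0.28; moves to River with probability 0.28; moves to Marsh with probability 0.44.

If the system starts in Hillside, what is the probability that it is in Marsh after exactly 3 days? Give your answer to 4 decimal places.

0.4097

Propagate the distribution vector 3 days from Hillside.
After 0 days: (0.0000, 0.0000, 1.0000)
After 1 day: (0.4400, 0.2800, 0.2800)
After 2 days: (0.4096, 0.2352, 0.3552)
After 3 days: (0.4097, 0.2424, 0.3480)
P(in Marsh after 3 days) = 0.4097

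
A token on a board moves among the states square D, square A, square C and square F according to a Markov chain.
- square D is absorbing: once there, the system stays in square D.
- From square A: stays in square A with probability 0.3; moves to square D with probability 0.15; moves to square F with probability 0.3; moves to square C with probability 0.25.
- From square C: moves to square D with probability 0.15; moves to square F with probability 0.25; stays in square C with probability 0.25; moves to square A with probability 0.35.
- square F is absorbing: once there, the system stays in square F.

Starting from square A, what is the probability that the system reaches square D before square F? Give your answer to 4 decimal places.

Let h(s) be the probability of absorption at square D starting from transient state s. Then h(square D) = 1 and h(square F) = 0. By first-step analysis:
h(square A) = 0.15·1 + 0.3·h(square A) + 0.25·h(square C) + 0.3·0
h(square C) = 0.15·1 + 0.35·h(square A) + 0.25·h(square C) + 0.25·0
Solving: h(square A) = 0.3429, h(square C) = 0.3600.
Starting from square A, the probability is 0.3429.

0.3429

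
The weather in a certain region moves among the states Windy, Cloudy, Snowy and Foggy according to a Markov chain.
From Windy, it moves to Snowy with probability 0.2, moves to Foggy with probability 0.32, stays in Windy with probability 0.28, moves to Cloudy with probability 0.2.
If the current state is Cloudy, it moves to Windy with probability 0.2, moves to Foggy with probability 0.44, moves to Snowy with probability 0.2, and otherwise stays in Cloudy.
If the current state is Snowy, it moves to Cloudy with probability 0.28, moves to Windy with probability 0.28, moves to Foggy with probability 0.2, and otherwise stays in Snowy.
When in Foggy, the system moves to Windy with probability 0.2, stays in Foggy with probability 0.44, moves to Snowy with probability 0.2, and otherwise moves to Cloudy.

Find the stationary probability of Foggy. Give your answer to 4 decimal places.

Let the stationary distribution be π with π = πP and π_1 + π_2 + π_3 + π_4 = 1.
π_1 = 0.28·π_1 + 0.2·π_2 + 0.28·π_3 + 0.2·π_4
π_2 = 0.2·π_1 + 0.16·π_2 + 0.28·π_3 + 0.16·π_4
π_3 = 0.2·π_1 + 0.2·π_2 + 0.24·π_3 + 0.2·π_4
Solving with the normalization constraint gives π = (0.2355, 0.1944, 0.2083, 0.3617).
So the stationary probability of Foggy is 0.3617.

0.3617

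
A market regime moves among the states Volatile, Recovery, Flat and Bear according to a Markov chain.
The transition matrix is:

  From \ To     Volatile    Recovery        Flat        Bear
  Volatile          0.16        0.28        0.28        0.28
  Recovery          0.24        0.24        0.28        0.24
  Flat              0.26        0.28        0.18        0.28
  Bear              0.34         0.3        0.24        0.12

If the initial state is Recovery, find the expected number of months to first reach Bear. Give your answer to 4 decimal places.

Let t(s) be the expected number of months to first reach Bear from state s, with t(Bear) = 0. Conditioning on the first month:
t(Volatile) = 1 + 0.16·t(Volatile) + 0.28·t(Recovery) + 0.28·t(Flat)
t(Recovery) = 1 + 0.24·t(Volatile) + 0.24·t(Recovery) + 0.28·t(Flat)
t(Flat) = 1 + 0.26·t(Volatile) + 0.28·t(Recovery) + 0.18·t(Flat)
Solving: t(Volatile) = 3.7143, t(Recovery) = 3.8571, t(Flat) = 3.7143.
Expected months from Recovery to Bear: 3.8571.

3.8571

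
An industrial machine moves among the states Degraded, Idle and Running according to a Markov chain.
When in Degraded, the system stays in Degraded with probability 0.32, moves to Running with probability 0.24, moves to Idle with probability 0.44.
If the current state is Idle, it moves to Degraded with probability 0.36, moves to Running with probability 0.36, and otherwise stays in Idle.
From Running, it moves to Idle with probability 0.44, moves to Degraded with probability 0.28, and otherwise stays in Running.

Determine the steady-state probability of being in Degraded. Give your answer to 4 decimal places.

Let the stationary distribution be π with π = πP and π_1 + π_2 + π_3 = 1.
π_1 = 0.32·π_1 + 0.36·π_2 + 0.28·π_3
π_2 = 0.44·π_1 + 0.28·π_2 + 0.44·π_3
Solving with the normalization constraint gives π = (0.3233, 0.3793, 0.2974).
So the stationary probability of Degraded is 0.3233.

0.3233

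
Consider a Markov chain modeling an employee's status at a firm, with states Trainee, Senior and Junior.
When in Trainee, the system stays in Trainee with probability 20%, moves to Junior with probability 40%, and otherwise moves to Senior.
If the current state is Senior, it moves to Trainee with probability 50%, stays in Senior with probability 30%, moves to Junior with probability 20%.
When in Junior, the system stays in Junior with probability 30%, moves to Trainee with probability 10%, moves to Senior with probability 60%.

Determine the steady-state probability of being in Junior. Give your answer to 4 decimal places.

0.2880

Let the stationary distribution be π with π = πP and π_1 + π_2 + π_3 = 1.
π_1 = 0.2·π_1 + 0.5·π_2 + 0.1·π_3
π_2 = 0.4·π_1 + 0.3·π_2 + 0.6·π_3
Solving with the normalization constraint gives π = (0.2960, 0.4160, 0.2880).
So the stationary probability of Junior is 0.2880.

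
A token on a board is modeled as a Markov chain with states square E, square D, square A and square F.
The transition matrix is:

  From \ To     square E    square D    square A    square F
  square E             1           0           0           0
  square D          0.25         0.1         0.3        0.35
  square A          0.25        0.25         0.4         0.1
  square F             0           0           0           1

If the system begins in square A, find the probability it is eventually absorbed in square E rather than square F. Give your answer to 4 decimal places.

0.6183

Let h(s) be the probability of absorption at square E starting from transient state s. Then h(square E) = 1 and h(square F) = 0. By first-step analysis:
h(square D) = 0.25·1 + 0.1·h(square D) + 0.3·h(square A) + 0.35·0
h(square A) = 0.25·1 + 0.25·h(square D) + 0.4·h(square A) + 0.1·0
Solving: h(square D) = 0.4839, h(square A) = 0.6183.
Starting from square A, the probability is 0.6183.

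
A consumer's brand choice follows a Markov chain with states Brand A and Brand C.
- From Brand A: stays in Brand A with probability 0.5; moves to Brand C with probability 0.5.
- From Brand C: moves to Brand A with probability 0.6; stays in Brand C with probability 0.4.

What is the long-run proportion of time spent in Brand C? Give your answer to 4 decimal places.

Let the stationary distribution be π with π = πP and π_1 + π_2 = 1.
π_1 = 0.5·π_1 + 0.6·π_2
Solving with the normalization constraint gives π = (0.5455, 0.4545).
So the stationary probability of Brand C is 0.4545.

0.4545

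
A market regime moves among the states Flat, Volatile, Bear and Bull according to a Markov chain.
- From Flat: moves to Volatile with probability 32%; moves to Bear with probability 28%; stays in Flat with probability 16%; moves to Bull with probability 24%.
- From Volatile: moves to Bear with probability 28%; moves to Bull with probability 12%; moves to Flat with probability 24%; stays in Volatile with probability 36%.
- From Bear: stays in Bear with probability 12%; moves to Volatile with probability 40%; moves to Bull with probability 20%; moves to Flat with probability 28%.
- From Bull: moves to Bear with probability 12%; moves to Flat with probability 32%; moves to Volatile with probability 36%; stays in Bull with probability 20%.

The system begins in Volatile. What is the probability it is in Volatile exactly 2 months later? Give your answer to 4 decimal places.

Propagate the distribution vector 2 months from Volatile.
After 0 months: (0.0000, 1.0000, 0.0000, 0.0000)
After 1 month: (0.2400, 0.3600, 0.2800, 0.1200)
After 2 months: (0.2416, 0.3616, 0.2160, 0.1808)
P(in Volatile after 2 months) = 0.3616

0.3616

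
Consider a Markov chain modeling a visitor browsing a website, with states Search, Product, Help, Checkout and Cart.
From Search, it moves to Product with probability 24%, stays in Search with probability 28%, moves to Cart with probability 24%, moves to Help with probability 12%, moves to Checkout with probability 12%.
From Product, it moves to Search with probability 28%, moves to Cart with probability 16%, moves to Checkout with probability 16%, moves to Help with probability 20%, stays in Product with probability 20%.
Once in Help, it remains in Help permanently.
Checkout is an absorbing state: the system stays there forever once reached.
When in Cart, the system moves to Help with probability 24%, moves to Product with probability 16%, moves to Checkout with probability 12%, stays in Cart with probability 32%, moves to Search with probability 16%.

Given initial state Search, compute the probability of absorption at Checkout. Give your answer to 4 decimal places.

Let h(s) be the probability of absorption at Checkout starting from transient state s. Then h(Checkout) = 1 and h(Help) = 0. By first-step analysis:
h(Search) = 0.28·h(Search) + 0.24·h(Product) + 0.12·0 + 0.12·1 + 0.24·h(Cart)
h(Product) = 0.28·h(Search) + 0.2·h(Product) + 0.2·0 + 0.16·1 + 0.16·h(Cart)
h(Cart) = 0.16·h(Search) + 0.16·h(Product) + 0.24·0 + 0.12·1 + 0.32·h(Cart)
Solving: h(Search) = 0.4362, h(Product) = 0.4287, h(Cart) = 0.3800.
Starting from Search, the probability is 0.4362.

0.4362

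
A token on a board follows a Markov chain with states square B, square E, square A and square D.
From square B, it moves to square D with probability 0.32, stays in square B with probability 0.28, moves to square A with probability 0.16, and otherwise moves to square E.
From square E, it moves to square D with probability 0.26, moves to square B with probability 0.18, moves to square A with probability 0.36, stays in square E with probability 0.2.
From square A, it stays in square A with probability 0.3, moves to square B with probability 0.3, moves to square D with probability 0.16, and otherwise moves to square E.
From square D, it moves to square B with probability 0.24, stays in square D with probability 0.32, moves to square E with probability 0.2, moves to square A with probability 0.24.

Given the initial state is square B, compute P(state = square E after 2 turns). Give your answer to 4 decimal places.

Propagate the distribution vector 2 turns from square B.
After 0 turns: (1.0000, 0.0000, 0.0000, 0.0000)
After 1 turn: (0.2800, 0.2400, 0.1600, 0.3200)
After 2 turns: (0.2464, 0.2176, 0.2560, 0.2800)
P(in square E after 2 turns) = 0.2176

0.2176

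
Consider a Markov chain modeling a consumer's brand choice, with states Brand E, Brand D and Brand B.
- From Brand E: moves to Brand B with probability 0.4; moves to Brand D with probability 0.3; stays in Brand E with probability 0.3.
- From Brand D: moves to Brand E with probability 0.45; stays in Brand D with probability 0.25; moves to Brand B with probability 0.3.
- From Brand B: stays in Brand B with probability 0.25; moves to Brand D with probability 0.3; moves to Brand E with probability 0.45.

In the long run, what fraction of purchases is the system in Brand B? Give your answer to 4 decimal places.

0.3230

Let the stationary distribution be π with π = πP and π_1 + π_2 + π_3 = 1.
π_1 = 0.3·π_1 + 0.45·π_2 + 0.45·π_3
π_2 = 0.3·π_1 + 0.25·π_2 + 0.3·π_3
Solving with the normalization constraint gives π = (0.3913, 0.2857, 0.3230).
So the stationary probability of Brand B is 0.3230.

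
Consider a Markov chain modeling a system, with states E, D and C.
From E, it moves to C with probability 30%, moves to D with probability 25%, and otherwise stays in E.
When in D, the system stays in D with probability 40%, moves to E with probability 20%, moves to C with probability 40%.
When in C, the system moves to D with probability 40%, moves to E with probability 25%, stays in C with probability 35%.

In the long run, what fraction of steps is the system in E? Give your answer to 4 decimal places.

Let the stationary distribution be π with π = πP and π_1 + π_2 + π_3 = 1.
π_1 = 0.45·π_1 + 0.2·π_2 + 0.25·π_3
π_2 = 0.25·π_1 + 0.4·π_2 + 0.4·π_3
Solving with the normalization constraint gives π = (0.2902, 0.3565, 0.3533).
So the stationary probability of E is 0.2902.

0.2902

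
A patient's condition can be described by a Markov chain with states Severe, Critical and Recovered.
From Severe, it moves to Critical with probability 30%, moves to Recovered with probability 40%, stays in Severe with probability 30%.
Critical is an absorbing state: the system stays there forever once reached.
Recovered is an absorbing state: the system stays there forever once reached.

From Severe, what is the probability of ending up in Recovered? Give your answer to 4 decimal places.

Let h(s) be the probability of absorption at Recovered starting from transient state s. Then h(Recovered) = 1 and h(Critical) = 0. By first-step analysis:
h(Severe) = 0.3·h(Severe) + 0.3·0 + 0.4·1
Solving: h(Severe) = 0.5714.
Starting from Severe, the probability is 0.5714.

0.5714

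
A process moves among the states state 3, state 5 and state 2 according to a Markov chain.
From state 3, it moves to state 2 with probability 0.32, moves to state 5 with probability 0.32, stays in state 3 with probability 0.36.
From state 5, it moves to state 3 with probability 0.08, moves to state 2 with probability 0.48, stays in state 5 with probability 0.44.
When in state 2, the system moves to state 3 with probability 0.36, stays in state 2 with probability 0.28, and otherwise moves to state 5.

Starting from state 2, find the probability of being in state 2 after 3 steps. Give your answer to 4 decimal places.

0.3652

Propagate the distribution vector 3 steps from state 2.
After 0 steps: (0.0000, 0.0000, 1.0000)
After 1 step: (0.3600, 0.3600, 0.2800)
After 2 steps: (0.2592, 0.3744, 0.3664)
After 3 steps: (0.2552, 0.3796, 0.3652)
P(in state 2 after 3 steps) = 0.3652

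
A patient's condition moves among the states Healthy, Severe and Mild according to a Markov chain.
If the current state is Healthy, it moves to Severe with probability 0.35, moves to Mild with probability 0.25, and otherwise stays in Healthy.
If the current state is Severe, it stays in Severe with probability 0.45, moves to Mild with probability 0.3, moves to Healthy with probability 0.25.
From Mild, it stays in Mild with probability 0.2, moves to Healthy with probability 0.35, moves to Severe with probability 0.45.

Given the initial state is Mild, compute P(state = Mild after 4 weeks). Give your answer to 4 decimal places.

Propagate the distribution vector 4 weeks from Mild.
After 0 weeks: (0.0000, 0.0000, 1.0000)
After 1 week: (0.3500, 0.4500, 0.2000)
After 2 weeks: (0.3225, 0.4150, 0.2625)
After 3 weeks: (0.3246, 0.4178, 0.2576)
After 4 weeks: (0.3245, 0.4175, 0.2580)
P(in Mild after 4 weeks) = 0.2580

0.2580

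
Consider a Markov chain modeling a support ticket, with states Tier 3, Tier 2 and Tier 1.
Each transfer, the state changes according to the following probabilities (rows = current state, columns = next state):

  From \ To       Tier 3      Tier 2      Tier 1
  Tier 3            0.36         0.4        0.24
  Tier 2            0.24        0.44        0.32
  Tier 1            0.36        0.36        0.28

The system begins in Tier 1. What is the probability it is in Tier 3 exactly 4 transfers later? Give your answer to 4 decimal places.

Propagate the distribution vector 4 transfers from Tier 1.
After 0 transfers: (0.0000, 0.0000, 1.0000)
After 1 transfer: (0.3600, 0.3600, 0.2800)
After 2 transfers: (0.3168, 0.4032, 0.2800)
After 3 transfers: (0.3116, 0.4049, 0.2835)
After 4 transfers: (0.3114, 0.4049, 0.2837)
P(in Tier 3 after 4 transfers) = 0.3114

0.3114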